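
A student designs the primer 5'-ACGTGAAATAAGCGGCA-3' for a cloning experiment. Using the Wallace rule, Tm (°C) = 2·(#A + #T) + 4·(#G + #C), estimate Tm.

G=5, C=3, T=2, A=7
A+T = 9, G+C = 8
Tm = 4·8 + 2·9 = 32 + 18 = 50°C

50°C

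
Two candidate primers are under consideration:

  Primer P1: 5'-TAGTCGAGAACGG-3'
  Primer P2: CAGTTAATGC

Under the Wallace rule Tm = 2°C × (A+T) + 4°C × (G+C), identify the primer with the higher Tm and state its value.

Primer P1, 40°C

Primer P1: A+T=6, G+C=7 → Tm = 2(6)+4(7) = 40°C
Primer P2: A+T=6, G+C=4 → Tm = 2(6)+4(4) = 28°C
40°C vs 28°C → primer P1 is higher.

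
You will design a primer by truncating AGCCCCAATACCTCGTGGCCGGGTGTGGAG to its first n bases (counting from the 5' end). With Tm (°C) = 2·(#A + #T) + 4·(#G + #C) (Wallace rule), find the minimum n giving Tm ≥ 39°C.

First 12 bases: AGCCCCAATACC → Tm = 38°C (< 39°C)
First 13 bases: AGCCCCAATACCT → Tm = 40°C (≥ 39°C)
Each additional base adds 2°C (A/T) or 4°C (G/C), so Tm is non-decreasing in n; n = 13 is the first length to reach 39°C.

n = 13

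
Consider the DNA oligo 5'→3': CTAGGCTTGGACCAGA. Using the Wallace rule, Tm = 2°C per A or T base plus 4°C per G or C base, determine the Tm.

Counting bases: C=4, T=3, G=5, A=4
AT pairs contribute 7, GC pairs contribute 9.
Tm = 2(7) + 4(9) = 14 + 36 = 50°C

50°C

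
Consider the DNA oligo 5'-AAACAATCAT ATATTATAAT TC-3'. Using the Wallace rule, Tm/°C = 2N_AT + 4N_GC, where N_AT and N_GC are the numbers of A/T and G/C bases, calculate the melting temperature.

Counting bases: A=11, T=8, C=3, G=0
AT pairs contribute 19, GC pairs contribute 3.
Tm = 4·3 + 2·19 = 12 + 38 = 50°C

50°C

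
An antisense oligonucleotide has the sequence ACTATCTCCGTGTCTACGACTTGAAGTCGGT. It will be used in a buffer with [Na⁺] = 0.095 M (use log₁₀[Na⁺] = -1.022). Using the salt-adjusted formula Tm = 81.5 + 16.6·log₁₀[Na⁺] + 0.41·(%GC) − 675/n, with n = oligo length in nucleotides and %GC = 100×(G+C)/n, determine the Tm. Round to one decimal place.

62.6°C

Length n = 31. Base counts: A=6, T=10, C=8, G=7
G+C = 15, so %GC = 15/31 × 100 = 48.387%
Salt term: 16.6 × (-1.022) = -16.965
GC term: 0.41 × 48.387 = 19.839; length term: −675/31 = −21.774
Tm = 81.5 + (-16.965) + 19.839 − 21.774 = 62.6 → 62.6°C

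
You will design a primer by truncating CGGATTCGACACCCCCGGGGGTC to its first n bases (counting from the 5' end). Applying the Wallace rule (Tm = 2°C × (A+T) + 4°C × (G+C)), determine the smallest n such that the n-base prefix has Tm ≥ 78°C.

First 22 bases: CGGATTCGACACCCCCGGGGGT → Tm = 76°C (< 78°C)
First 23 bases: CGGATTCGACACCCCCGGGGGTC → Tm = 80°C (≥ 78°C)
Since every base adds ≥2°C, Tm only increases with n, so the threshold is first crossed at n = 23.

n = 23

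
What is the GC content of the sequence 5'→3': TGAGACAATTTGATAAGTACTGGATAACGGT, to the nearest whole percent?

35%

Counting bases: C=3, A=11, G=8, T=9
G+C = 8 + 3 = 11 out of 31 bases
%GC = 11/31 × 100 = 35.48% ≈ 35%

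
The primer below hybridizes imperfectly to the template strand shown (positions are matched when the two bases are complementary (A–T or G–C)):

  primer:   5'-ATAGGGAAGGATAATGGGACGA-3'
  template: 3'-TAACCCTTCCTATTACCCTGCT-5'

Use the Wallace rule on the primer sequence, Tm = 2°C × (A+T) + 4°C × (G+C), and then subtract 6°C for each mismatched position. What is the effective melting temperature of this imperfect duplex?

Primer base counts: A=9, T=3, G=9, C=1 → A+T=12, G+C=10
Perfect-match Tm = 2(12) + 4(10) = 24 + 40 = 64°C
Mismatches (positions where the bases are not complementary): 1 (at position 3)
Effective Tm = 64 − 1×6 = 64 − 6 = 58°C

58°C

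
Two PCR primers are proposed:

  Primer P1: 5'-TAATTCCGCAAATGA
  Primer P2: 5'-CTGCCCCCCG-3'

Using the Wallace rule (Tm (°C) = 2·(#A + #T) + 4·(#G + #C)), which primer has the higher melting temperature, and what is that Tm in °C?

Primer P1, 40°C

Primer P1: A+T=10, G+C=5 → Tm = 2(10)+4(5) = 40°C
Primer P2: A+T=1, G+C=9 → Tm = 2(1)+4(9) = 38°C
40°C vs 38°C → primer P1 is higher.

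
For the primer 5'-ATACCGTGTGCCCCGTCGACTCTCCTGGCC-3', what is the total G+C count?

20

Counting bases: C=13, A=3, G=7, T=7
Total G or C: 7 + 13 = 20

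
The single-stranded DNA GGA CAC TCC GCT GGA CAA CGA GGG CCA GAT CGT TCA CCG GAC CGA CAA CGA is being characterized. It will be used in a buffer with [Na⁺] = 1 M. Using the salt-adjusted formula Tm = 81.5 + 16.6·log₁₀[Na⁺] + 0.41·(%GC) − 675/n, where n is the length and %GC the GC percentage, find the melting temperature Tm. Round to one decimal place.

Length n = 51. Base counts: T=5, C=17, G=15, A=14
G+C = 32, so %GC = 32/51 × 100 = 62.745%
Salt term: 16.6 × (0) = 0
GC term: 0.41 × 62.745 = 25.725; length term: −675/51 = −13.235
Tm = 81.5 + (0) + 25.725 − 13.235 = 93.99 → 94.0°C

94.0°C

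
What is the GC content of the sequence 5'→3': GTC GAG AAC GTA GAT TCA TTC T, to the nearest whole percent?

Base counts: C=4, G=5, A=6, T=7
G+C = 5 + 4 = 9 out of 22 bases
%GC = 9/22 × 100 = 40.91% ≈ 41%

41%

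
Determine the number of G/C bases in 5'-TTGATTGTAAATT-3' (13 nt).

2

Scanning the sequence gives G=2, C=0, T=7, A=4.
Total G or C: 2 + 0 = 2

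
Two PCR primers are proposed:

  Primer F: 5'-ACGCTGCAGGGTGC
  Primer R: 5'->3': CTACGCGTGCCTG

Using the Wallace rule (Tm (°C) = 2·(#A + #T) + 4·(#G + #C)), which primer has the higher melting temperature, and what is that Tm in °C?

Primer F: A+T=4, G+C=10 → Tm = 2(4)+4(10) = 48°C
Primer R: A+T=4, G+C=9 → Tm = 2(4)+4(9) = 44°C
48°C vs 44°C → primer F is higher.

Primer F, 48°C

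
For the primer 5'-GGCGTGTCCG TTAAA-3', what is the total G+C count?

Base counts: C=3, T=4, G=5, A=3
G+C = 5 + 3 = 8

8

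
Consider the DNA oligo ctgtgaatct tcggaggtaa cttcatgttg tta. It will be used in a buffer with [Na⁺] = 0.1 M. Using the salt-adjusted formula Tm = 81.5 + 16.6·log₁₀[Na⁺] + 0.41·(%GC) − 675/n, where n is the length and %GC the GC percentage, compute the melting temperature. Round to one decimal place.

60.6°C

Length n = 33. Counting bases: T=13, C=5, A=7, G=8
G+C = 13, so %GC = 13/33 × 100 = 39.394%
Salt term: 16.6 × (-1) = -16.6
GC term: 0.41 × 39.394 = 16.152; length term: −675/33 = −20.455
Tm = 81.5 + (-16.6) + 16.152 − 20.455 = 60.597 → 60.6°C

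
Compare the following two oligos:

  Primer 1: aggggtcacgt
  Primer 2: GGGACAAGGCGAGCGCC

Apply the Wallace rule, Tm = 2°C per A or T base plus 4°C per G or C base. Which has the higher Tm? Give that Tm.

Primer 1: A+T=4, G+C=7 → Tm = 2(4)+4(7) = 36°C
Primer 2: A+T=4, G+C=13 → Tm = 2(4)+4(13) = 60°C
36°C vs 60°C → primer 2 is higher.

Primer 2, 60°C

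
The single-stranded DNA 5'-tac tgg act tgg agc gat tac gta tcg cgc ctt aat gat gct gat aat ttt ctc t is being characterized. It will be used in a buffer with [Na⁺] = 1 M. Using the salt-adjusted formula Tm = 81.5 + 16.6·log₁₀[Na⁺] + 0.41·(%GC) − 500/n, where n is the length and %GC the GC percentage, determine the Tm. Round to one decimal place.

89.6°C

Length n = 55. Base counts: T=20, A=12, C=11, G=12
G+C = 23, so %GC = 23/55 × 100 = 41.818%
Salt term: 16.6 × (0) = 0
GC term: 0.41 × 41.818 = 17.145; length term: −500/55 = −9.091
Tm = 81.5 + (0) + 17.145 − 9.091 = 89.554 → 89.6°C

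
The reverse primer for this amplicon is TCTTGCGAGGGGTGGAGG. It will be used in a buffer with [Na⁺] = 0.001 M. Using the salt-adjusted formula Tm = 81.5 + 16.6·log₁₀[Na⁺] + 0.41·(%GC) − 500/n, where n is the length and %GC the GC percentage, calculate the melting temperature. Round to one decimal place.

Length n = 18. Counting bases: T=4, C=2, G=10, A=2
G+C = 12, so %GC = 12/18 × 100 = 66.667%
Salt term: 16.6 × (-3) = -49.8
GC term: 0.41 × 66.667 = 27.333; length term: −500/18 = −27.778
Tm = 81.5 + (-49.8) + 27.333 − 27.778 = 31.255 → 31.3°C

31.3°C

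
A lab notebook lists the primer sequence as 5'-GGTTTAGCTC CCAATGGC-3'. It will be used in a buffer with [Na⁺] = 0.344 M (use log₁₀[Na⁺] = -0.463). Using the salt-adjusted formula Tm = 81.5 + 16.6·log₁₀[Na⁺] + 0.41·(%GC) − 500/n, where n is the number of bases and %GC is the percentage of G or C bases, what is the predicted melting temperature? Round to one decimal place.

68.8°C

Length n = 18. Counting bases: T=5, G=5, C=5, A=3
G+C = 10, so %GC = 10/18 × 100 = 55.556%
Salt term: 16.6 × (-0.463) = -7.686
GC term: 0.41 × 55.556 = 22.778; length term: −500/18 = −27.778
Tm = 81.5 + (-7.686) + 22.778 − 27.778 = 68.814 → 68.8°C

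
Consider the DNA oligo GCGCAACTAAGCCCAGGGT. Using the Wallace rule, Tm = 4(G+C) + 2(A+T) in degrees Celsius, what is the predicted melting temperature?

T=2, C=6, G=6, A=5
So N_AT = 7 and N_GC = 12.
Tm = 4·12 + 2·7 = 48 + 14 = 62°C

62°C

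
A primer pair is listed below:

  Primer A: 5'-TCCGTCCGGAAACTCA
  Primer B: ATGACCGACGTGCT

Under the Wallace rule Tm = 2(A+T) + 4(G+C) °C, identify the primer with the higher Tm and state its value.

Primer A, 50°C

Primer A: A+T=7, G+C=9 → Tm = 2(7)+4(9) = 50°C
Primer B: A+T=6, G+C=8 → Tm = 2(6)+4(8) = 44°C
50°C vs 44°C → primer A is higher.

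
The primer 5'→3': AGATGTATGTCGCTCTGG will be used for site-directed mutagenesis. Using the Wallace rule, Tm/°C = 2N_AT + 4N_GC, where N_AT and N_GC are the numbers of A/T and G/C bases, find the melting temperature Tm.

54°C

Base counts: G=6, T=6, A=3, C=3
A+T = 9, G+C = 9
Tm = 2(9) + 4(9) = 18 + 36 = 54°C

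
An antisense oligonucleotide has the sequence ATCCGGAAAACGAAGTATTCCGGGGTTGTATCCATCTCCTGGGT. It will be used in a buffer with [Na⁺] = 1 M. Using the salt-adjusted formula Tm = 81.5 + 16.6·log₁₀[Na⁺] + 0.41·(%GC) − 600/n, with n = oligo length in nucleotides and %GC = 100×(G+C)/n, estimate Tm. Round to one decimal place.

Length n = 44. Scanning the sequence gives G=12, C=10, T=12, A=10.
G+C = 22, so %GC = 22/44 × 100 = 50%
Salt term: 16.6 × (0) = 0
GC term: 0.41 × 50 = 20.5; length term: −600/44 = −13.636
Tm = 81.5 + (0) + 20.5 − 13.636 = 88.364 → 88.4°C

88.4°C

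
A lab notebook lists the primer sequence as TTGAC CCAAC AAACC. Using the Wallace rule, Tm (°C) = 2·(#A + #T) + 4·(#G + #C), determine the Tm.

Scanning the sequence gives G=1, T=2, A=6, C=6.
AT pairs contribute 8, GC pairs contribute 7.
Tm = 2×8 + 4×7 = 44°C

44°C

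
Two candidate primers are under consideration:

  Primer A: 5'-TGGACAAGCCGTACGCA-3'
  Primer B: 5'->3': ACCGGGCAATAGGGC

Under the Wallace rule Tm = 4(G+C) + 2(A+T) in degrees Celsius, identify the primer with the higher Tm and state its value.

Primer A: A+T=7, G+C=10 → Tm = 2(7)+4(10) = 54°C
Primer B: A+T=5, G+C=10 → Tm = 2(5)+4(10) = 50°C
54°C vs 50°C → primer A is higher.

Primer A, 54°C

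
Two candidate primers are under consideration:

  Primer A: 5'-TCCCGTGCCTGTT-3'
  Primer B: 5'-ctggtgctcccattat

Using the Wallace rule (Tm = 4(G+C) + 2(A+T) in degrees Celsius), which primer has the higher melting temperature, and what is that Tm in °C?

Primer A: A+T=5, G+C=8 → Tm = 2(5)+4(8) = 42°C
Primer B: A+T=8, G+C=8 → Tm = 2(8)+4(8) = 48°C
42°C vs 48°C → primer B is higher.

Primer B, 48°C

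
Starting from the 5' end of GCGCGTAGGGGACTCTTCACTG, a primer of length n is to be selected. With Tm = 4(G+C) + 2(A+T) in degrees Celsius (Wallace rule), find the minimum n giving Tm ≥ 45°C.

First 12 bases: GCGCGTAGGGGA → Tm = 42°C (< 45°C)
First 13 bases: GCGCGTAGGGGAC → Tm = 46°C (≥ 45°C)
Since every base adds ≥2°C, Tm only increases with n, so the threshold is first crossed at n = 13.

n = 13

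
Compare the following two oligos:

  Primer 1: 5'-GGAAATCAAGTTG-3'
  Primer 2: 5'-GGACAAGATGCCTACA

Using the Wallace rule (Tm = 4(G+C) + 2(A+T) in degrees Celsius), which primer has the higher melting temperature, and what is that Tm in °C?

Primer 2, 48°C

Primer 1: A+T=8, G+C=5 → Tm = 2(8)+4(5) = 36°C
Primer 2: A+T=8, G+C=8 → Tm = 2(8)+4(8) = 48°C
36°C vs 48°C → primer 2 is higher.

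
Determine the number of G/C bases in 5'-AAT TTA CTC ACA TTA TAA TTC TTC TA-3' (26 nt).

G=0, C=5, A=9, T=12
Total G or C: 0 + 5 = 5

5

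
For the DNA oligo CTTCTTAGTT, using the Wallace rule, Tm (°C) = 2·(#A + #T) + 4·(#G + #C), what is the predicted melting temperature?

T=6, A=1, C=2, G=1
A+T = 7, G+C = 3
Tm = 2×7 + 4×3 = 26°C

26°C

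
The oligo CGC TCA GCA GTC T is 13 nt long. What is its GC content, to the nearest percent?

62%

Counting bases: C=5, A=2, T=3, G=3
G+C = 3 + 5 = 8 out of 13 bases
%GC = 8/13 × 100 = 61.54% ≈ 62%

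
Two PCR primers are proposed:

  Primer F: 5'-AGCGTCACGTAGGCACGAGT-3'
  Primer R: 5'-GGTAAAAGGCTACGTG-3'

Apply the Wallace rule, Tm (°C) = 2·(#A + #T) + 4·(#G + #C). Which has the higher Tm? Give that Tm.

Primer F: A+T=8, G+C=12 → Tm = 2(8)+4(12) = 64°C
Primer R: A+T=8, G+C=8 → Tm = 2(8)+4(8) = 48°C
64°C vs 48°C → primer F is higher.

Primer F, 64°C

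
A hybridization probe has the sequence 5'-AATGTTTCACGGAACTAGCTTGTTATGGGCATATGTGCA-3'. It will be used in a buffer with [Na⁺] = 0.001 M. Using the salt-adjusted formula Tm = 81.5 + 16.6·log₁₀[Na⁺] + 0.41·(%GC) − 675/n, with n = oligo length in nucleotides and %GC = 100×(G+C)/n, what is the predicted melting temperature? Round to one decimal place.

Length n = 39. Counting bases: C=6, G=10, A=10, T=13
G+C = 16, so %GC = 16/39 × 100 = 41.026%
Salt term: 16.6 × (-3) = -49.8
GC term: 0.41 × 41.026 = 16.821; length term: −675/39 = −17.308
Tm = 81.5 + (-49.8) + 16.821 − 17.308 = 31.213 → 31.2°C

31.2°C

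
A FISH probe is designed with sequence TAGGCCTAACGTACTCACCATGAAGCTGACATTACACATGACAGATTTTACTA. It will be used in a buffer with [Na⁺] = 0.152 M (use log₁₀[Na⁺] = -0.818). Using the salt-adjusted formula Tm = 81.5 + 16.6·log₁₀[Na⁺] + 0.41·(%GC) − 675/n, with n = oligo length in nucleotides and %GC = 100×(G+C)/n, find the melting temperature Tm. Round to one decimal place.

Length n = 53. A=18, G=8, C=13, T=14
G+C = 21, so %GC = 21/53 × 100 = 39.623%
Salt term: 16.6 × (-0.818) = -13.579
GC term: 0.41 × 39.623 = 16.245; length term: −675/53 = −12.736
Tm = 81.5 + (-13.579) + 16.245 − 12.736 = 71.43 → 71.4°C

71.4°C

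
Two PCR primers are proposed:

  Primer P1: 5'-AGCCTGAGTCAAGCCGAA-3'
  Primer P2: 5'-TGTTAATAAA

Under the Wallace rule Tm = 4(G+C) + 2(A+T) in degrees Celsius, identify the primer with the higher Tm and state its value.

Primer P1, 56°C

Primer P1: A+T=8, G+C=10 → Tm = 2(8)+4(10) = 56°C
Primer P2: A+T=9, G+C=1 → Tm = 2(9)+4(1) = 22°C
56°C vs 22°C → primer P1 is higher.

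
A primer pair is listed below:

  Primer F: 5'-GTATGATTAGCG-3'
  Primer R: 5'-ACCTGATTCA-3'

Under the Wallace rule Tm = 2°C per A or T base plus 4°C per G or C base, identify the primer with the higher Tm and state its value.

Primer F: A+T=7, G+C=5 → Tm = 2(7)+4(5) = 34°C
Primer R: A+T=6, G+C=4 → Tm = 2(6)+4(4) = 28°C
34°C vs 28°C → primer F is higher.

Primer F, 34°C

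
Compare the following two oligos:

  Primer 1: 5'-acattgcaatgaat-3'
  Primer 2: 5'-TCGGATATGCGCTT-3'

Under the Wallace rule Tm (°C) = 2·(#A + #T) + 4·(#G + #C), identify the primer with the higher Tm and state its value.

Primer 2, 42°C

Primer 1: A+T=10, G+C=4 → Tm = 2(10)+4(4) = 36°C
Primer 2: A+T=7, G+C=7 → Tm = 2(7)+4(7) = 42°C
36°C vs 42°C → primer 2 is higher.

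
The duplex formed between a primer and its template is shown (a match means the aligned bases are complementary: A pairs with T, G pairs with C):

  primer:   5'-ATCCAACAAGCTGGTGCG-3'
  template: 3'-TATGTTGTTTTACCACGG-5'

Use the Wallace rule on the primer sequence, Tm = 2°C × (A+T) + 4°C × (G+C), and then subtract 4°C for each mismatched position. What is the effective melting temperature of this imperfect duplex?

40°C

Primer base counts: A=5, T=3, G=5, C=5 → A+T=8, G+C=10
Perfect-match Tm = 2(8) + 4(10) = 16 + 40 = 56°C
Mismatches (positions where the bases are not complementary): 4 (at positions 3, 10, 11, 18)
Effective Tm = 56 − 4×4 = 56 − 16 = 40°C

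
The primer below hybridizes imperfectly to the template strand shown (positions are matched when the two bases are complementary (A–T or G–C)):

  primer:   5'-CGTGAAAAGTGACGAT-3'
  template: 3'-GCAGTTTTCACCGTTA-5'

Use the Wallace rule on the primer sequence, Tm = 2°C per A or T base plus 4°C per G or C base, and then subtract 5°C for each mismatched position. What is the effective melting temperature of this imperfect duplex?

31°C

Primer base counts: A=6, T=3, G=5, C=2 → A+T=9, G+C=7
Perfect-match Tm = 2(9) + 4(7) = 18 + 28 = 46°C
Mismatches (positions where the bases are not complementary): 3 (at positions 4, 12, 14)
Effective Tm = 46 − 3×5 = 46 − 15 = 31°C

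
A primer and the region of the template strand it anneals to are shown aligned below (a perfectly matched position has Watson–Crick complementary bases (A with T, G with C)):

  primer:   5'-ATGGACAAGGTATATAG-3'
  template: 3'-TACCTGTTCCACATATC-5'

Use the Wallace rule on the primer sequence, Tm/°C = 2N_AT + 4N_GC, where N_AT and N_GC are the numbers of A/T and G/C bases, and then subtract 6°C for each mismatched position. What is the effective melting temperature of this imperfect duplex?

40°C

Primer base counts: A=7, T=4, G=5, C=1 → A+T=11, G+C=6
Perfect-match Tm = 2(11) + 4(6) = 22 + 24 = 46°C
Mismatches (positions where the bases are not complementary): 1 (at position 12)
Effective Tm = 46 − 1×6 = 46 − 6 = 40°C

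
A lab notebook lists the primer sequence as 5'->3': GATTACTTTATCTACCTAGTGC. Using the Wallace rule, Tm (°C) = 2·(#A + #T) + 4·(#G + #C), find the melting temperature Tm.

60°C

Scanning the sequence gives T=9, A=5, C=5, G=3.
So N_AT = 14 and N_GC = 8.
Tm = 2(14) + 4(8) = 28 + 32 = 60°C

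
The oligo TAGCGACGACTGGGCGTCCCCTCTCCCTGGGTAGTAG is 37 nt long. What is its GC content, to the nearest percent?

65%

Base counts: G=12, C=12, T=8, A=5
G+C = 12 + 12 = 24 out of 37 bases
%GC = 24/37 × 100 = 64.86% ≈ 65%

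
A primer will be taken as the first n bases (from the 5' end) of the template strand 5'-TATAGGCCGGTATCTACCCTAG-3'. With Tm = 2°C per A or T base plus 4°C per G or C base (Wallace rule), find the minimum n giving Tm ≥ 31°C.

n = 10

First 9 bases: TATAGGCCG → Tm = 28°C (< 31°C)
First 10 bases: TATAGGCCGG → Tm = 32°C (≥ 31°C)
Since every base adds ≥2°C, Tm only increases with n, so the threshold is first crossed at n = 10.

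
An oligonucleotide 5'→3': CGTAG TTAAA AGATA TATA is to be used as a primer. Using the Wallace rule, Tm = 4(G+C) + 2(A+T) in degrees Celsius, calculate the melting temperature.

46°C

G=3, T=6, C=1, A=9
So N_AT = 15 and N_GC = 4.
Tm = 2(15) + 4(4) = 30 + 16 = 46°C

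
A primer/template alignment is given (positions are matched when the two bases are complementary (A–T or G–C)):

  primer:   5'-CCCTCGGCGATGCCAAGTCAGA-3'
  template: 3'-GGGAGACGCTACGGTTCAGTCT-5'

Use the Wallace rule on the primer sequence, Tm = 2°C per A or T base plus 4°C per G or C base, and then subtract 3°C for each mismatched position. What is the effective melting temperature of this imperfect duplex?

Primer base counts: A=5, T=3, G=6, C=8 → A+T=8, G+C=14
Perfect-match Tm = 2(8) + 4(14) = 16 + 56 = 72°C
Mismatches (positions where the bases are not complementary): 1 (at position 6)
Effective Tm = 72 − 1×3 = 72 − 3 = 69°C

69°C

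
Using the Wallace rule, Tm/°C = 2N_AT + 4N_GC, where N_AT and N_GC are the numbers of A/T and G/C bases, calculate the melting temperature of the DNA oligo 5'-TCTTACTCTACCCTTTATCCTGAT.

T=11, C=8, A=4, G=1
So N_AT = 15 and N_GC = 9.
Tm = 4·9 + 2·15 = 36 + 30 = 66°C

66°C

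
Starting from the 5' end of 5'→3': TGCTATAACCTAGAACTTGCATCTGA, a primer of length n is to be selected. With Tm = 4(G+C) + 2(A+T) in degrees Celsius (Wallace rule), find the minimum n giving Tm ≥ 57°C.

First 20 bases: TGCTATAACCTAGAACTTGC → Tm = 56°C (< 57°C)
First 21 bases: TGCTATAACCTAGAACTTGCA → Tm = 58°C (≥ 57°C)
Since every base adds ≥2°C, Tm only increases with n, so the threshold is first crossed at n = 21.

n = 21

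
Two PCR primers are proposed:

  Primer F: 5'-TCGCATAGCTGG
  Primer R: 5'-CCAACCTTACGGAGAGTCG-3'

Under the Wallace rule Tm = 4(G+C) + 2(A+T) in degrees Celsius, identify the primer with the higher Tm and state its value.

Primer R, 60°C

Primer F: A+T=5, G+C=7 → Tm = 2(5)+4(7) = 38°C
Primer R: A+T=8, G+C=11 → Tm = 2(8)+4(11) = 60°C
38°C vs 60°C → primer R is higher.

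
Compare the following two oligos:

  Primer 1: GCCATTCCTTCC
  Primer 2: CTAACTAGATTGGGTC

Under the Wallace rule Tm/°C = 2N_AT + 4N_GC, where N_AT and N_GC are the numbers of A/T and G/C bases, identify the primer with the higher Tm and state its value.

Primer 1: A+T=5, G+C=7 → Tm = 2(5)+4(7) = 38°C
Primer 2: A+T=9, G+C=7 → Tm = 2(9)+4(7) = 46°C
38°C vs 46°C → primer 2 is higher.

Primer 2, 46°C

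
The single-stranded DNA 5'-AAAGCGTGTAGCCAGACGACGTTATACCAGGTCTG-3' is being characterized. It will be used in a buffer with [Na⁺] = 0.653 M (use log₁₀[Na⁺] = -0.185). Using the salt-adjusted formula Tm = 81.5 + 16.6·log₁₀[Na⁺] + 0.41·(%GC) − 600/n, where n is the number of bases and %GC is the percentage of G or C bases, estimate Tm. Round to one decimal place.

82.4°C

Length n = 35. Counting bases: G=10, C=8, T=7, A=10
G+C = 18, so %GC = 18/35 × 100 = 51.429%
Salt term: 16.6 × (-0.185) = -3.071
GC term: 0.41 × 51.429 = 21.086; length term: −600/35 = −17.143
Tm = 81.5 + (-3.071) + 21.086 − 17.143 = 82.372 → 82.4°C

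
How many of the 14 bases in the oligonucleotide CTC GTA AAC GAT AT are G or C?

C=3, T=4, G=2, A=5
G+C = 2 + 3 = 5

5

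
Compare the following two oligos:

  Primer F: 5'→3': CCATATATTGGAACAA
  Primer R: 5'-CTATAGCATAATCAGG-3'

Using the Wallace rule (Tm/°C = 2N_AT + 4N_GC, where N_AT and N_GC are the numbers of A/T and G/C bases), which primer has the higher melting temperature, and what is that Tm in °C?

Primer F: A+T=11, G+C=5 → Tm = 2(11)+4(5) = 42°C
Primer R: A+T=10, G+C=6 → Tm = 2(10)+4(6) = 44°C
42°C vs 44°C → primer R is higher.

Primer R, 44°C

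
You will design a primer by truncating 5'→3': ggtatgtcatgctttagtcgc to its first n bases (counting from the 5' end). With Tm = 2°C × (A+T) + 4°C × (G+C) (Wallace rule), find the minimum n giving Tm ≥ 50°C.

First 17 bases: GGTATGTCATGCTTTAG → Tm = 48°C (< 50°C)
First 18 bases: GGTATGTCATGCTTTAGT → Tm = 50°C (≥ 50°C)
Since every base adds ≥2°C, Tm only increases with n, so the threshold is first crossed at n = 18.

n = 18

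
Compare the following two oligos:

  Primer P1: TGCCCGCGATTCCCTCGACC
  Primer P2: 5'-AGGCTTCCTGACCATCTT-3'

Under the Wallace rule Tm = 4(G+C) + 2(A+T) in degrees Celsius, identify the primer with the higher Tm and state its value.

Primer P1, 68°C

Primer P1: A+T=6, G+C=14 → Tm = 2(6)+4(14) = 68°C
Primer P2: A+T=9, G+C=9 → Tm = 2(9)+4(9) = 54°C
68°C vs 54°C → primer P1 is higher.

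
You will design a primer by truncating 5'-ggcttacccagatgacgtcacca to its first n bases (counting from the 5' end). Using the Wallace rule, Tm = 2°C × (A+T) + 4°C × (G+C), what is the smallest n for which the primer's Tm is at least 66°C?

First 20 bases: GGCTTACCCAGATGACGTCA → Tm = 62°C (< 66°C)
First 21 bases: GGCTTACCCAGATGACGTCAC → Tm = 66°C (≥ 66°C)
Each additional base adds 2°C (A/T) or 4°C (G/C), so Tm is non-decreasing in n; n = 21 is the first length to reach 66°C.

n = 21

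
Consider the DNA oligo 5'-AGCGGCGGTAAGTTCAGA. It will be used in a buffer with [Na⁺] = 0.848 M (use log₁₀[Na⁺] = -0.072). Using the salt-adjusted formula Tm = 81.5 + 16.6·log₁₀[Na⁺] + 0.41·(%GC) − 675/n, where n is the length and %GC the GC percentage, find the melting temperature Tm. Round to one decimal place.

Length n = 18. Scanning the sequence gives G=7, A=5, C=3, T=3.
G+C = 10, so %GC = 10/18 × 100 = 55.556%
Salt term: 16.6 × (-0.072) = -1.195
GC term: 0.41 × 55.556 = 22.778; length term: −675/18 = −37.5
Tm = 81.5 + (-1.195) + 22.778 − 37.5 = 65.583 → 65.6°C

65.6°C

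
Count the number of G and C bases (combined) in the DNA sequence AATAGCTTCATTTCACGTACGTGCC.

11

Counting bases: T=8, G=4, C=7, A=6
Total G or C: 4 + 7 = 11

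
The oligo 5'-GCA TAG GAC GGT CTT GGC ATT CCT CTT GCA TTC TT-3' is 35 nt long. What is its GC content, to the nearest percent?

49%

T=13, A=5, C=9, G=8
G+C = 8 + 9 = 17 out of 35 bases
%GC = 17/35 × 100 = 48.57% ≈ 49%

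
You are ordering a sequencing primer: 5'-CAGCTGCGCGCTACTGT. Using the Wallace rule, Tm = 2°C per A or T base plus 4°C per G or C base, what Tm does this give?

56°C

G=5, T=4, C=6, A=2
So N_AT = 6 and N_GC = 11.
Tm = 2(6) + 4(11) = 12 + 44 = 56°C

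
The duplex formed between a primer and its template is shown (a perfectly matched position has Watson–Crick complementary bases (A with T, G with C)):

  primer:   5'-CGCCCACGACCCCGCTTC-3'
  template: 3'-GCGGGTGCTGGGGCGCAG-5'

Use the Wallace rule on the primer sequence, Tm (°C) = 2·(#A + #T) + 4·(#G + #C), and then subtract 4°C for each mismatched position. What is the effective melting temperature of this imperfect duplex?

Primer base counts: A=2, T=2, G=3, C=11 → A+T=4, G+C=14
Perfect-match Tm = 2(4) + 4(14) = 8 + 56 = 64°C
Mismatches (positions where the bases are not complementary): 1 (at position 16)
Effective Tm = 64 − 1×4 = 64 − 4 = 60°C

60°C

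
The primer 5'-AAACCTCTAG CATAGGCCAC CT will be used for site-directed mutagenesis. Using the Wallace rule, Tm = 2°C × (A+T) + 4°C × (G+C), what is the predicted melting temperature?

Scanning the sequence gives G=3, C=8, T=4, A=7.
AT pairs contribute 11, GC pairs contribute 11.
Tm = 4·11 + 2·11 = 44 + 22 = 66°C

66°C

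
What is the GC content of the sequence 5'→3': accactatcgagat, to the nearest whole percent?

43%

Base counts: T=3, G=2, A=5, C=4
G+C = 2 + 4 = 6 out of 14 bases
%GC = 6/14 × 100 = 42.86% ≈ 43%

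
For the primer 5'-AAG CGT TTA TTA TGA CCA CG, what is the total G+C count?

Counting bases: C=4, T=6, G=4, A=6
Total G or C: 4 + 4 = 8

8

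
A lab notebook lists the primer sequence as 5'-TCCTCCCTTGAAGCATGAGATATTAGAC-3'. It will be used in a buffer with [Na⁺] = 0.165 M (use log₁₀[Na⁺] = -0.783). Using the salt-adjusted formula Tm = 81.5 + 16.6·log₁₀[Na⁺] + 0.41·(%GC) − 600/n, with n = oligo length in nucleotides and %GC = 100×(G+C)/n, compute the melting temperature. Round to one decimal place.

64.6°C

Length n = 28. Counting bases: T=8, C=7, A=8, G=5
G+C = 12, so %GC = 12/28 × 100 = 42.857%
Salt term: 16.6 × (-0.783) = -12.998
GC term: 0.41 × 42.857 = 17.571; length term: −600/28 = −21.429
Tm = 81.5 + (-12.998) + 17.571 − 21.429 = 64.644 → 64.6°C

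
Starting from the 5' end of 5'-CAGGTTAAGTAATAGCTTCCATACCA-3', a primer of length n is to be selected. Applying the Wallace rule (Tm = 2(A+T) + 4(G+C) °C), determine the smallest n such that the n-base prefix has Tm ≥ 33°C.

First 12 bases: CAGGTTAAGTAA → Tm = 32°C (< 33°C)
First 13 bases: CAGGTTAAGTAAT → Tm = 34°C (≥ 33°C)
Each additional base adds 2°C (A/T) or 4°C (G/C), so Tm is non-decreasing in n; n = 13 is the first length to reach 33°C.

n = 13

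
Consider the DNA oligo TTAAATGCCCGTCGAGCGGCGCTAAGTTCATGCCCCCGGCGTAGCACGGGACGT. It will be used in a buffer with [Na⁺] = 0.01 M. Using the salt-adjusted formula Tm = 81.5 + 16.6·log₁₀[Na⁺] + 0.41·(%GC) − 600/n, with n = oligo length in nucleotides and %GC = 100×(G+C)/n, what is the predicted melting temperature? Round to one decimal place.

Length n = 54. Counting bases: G=17, T=10, A=10, C=17
G+C = 34, so %GC = 34/54 × 100 = 62.963%
Salt term: 16.6 × (-2) = -33.2
GC term: 0.41 × 62.963 = 25.815; length term: −600/54 = −11.111
Tm = 81.5 + (-33.2) + 25.815 − 11.111 = 63.004 → 63.0°C

63.0°C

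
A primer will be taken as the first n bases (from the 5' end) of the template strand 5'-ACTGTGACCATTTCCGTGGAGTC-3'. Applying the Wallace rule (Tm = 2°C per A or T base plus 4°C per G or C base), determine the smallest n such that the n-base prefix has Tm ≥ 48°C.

First 15 bases: ACTGTGACCATTTCC → Tm = 44°C (< 48°C)
First 16 bases: ACTGTGACCATTTCCG → Tm = 48°C (≥ 48°C)
Since every base adds ≥2°C, Tm only increases with n, so the threshold is first crossed at n = 16.

n = 16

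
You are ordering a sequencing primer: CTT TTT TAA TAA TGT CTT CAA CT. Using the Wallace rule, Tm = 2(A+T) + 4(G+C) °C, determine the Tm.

56°C

Scanning the sequence gives C=4, A=6, G=1, T=12.
AT pairs contribute 18, GC pairs contribute 5.
Tm = 2(18) + 4(5) = 36 + 20 = 56°C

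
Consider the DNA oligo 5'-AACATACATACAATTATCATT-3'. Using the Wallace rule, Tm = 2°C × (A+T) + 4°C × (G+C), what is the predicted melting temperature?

50°C

Base counts: G=0, C=4, T=7, A=10
A+T = 17, G+C = 4
Tm = 2(17) + 4(4) = 34 + 16 = 50°C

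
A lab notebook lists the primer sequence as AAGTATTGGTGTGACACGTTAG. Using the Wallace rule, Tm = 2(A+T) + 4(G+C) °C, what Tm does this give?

62°C

Base counts: T=7, G=7, A=6, C=2
So N_AT = 13 and N_GC = 9.
Tm = 4·9 + 2·13 = 36 + 26 = 62°C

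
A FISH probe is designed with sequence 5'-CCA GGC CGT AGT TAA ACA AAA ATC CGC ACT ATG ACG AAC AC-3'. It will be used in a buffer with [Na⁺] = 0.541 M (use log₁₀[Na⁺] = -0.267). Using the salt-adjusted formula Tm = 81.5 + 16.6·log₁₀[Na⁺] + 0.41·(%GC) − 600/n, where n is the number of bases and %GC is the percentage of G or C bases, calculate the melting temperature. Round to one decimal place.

Length n = 41. Counting bases: T=6, A=16, G=7, C=12
G+C = 19, so %GC = 19/41 × 100 = 46.341%
Salt term: 16.6 × (-0.267) = -4.432
GC term: 0.41 × 46.341 = 19; length term: −600/41 = −14.634
Tm = 81.5 + (-4.432) + 19 − 14.634 = 81.434 → 81.4°C

81.4°C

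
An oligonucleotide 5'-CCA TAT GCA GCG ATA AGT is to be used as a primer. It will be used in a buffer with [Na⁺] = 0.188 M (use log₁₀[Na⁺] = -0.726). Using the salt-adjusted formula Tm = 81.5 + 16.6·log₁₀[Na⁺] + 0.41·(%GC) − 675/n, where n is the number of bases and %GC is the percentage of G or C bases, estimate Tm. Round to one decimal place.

Length n = 18. Scanning the sequence gives G=4, A=6, C=4, T=4.
G+C = 8, so %GC = 8/18 × 100 = 44.444%
Salt term: 16.6 × (-0.726) = -12.052
GC term: 0.41 × 44.444 = 18.222; length term: −675/18 = −37.5
Tm = 81.5 + (-12.052) + 18.222 − 37.5 = 50.17 → 50.2°C

50.2°C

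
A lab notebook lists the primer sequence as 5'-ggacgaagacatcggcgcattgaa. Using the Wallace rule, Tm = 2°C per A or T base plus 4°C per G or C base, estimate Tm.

74°C

C=5, G=8, A=8, T=3
So N_AT = 11 and N_GC = 13.
Tm = 2×11 + 4×13 = 74°C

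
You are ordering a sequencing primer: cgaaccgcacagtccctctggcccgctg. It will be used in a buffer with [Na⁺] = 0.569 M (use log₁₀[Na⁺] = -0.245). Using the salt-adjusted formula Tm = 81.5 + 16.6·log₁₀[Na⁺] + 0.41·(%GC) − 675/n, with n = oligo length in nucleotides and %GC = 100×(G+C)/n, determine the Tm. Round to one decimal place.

Length n = 28. G=7, C=13, T=4, A=4
G+C = 20, so %GC = 20/28 × 100 = 71.429%
Salt term: 16.6 × (-0.245) = -4.067
GC term: 0.41 × 71.429 = 29.286; length term: −675/28 = −24.107
Tm = 81.5 + (-4.067) + 29.286 − 24.107 = 82.612 → 82.6°C

82.6°C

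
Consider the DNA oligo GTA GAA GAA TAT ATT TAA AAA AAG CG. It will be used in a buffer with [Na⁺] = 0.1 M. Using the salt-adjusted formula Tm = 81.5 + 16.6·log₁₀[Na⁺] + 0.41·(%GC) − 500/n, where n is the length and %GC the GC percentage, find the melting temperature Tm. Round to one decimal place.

55.1°C

Length n = 26. Scanning the sequence gives G=5, A=14, C=1, T=6.
G+C = 6, so %GC = 6/26 × 100 = 23.077%
Salt term: 16.6 × (-1) = -16.6
GC term: 0.41 × 23.077 = 9.462; length term: −500/26 = −19.231
Tm = 81.5 + (-16.6) + 9.462 − 19.231 = 55.131 → 55.1°C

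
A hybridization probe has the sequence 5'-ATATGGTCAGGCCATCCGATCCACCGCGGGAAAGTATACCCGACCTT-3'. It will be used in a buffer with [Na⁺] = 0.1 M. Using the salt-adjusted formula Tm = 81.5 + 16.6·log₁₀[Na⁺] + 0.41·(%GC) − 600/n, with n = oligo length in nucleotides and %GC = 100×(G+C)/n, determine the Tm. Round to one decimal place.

Length n = 47. G=11, C=15, T=9, A=12
G+C = 26, so %GC = 26/47 × 100 = 55.319%
Salt term: 16.6 × (-1) = -16.6
GC term: 0.41 × 55.319 = 22.681; length term: −600/47 = −12.766
Tm = 81.5 + (-16.6) + 22.681 − 12.766 = 74.815 → 74.8°C

74.8°C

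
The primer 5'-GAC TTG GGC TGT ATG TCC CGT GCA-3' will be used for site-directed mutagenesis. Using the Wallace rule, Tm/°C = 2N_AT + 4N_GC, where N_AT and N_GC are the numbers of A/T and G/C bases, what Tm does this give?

76°C

Scanning the sequence gives C=6, T=7, A=3, G=8.
A+T = 10, G+C = 14
Tm = 2×10 + 4×14 = 76°C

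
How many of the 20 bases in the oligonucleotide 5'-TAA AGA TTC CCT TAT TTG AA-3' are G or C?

T=8, G=2, C=3, A=7
G+C = 2 + 3 = 5

5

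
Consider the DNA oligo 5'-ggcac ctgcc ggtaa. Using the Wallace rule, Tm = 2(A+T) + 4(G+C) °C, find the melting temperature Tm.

50°C

Counting bases: A=3, T=2, C=5, G=5
A+T = 5, G+C = 10
Tm = 4·10 + 2·5 = 40 + 10 = 50°C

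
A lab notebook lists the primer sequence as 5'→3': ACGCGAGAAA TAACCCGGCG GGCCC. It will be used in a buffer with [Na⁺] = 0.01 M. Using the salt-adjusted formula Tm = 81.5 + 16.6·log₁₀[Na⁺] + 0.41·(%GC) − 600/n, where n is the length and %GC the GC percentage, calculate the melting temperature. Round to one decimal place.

52.2°C

Length n = 25. Counting bases: A=7, C=9, T=1, G=8
G+C = 17, so %GC = 17/25 × 100 = 68%
Salt term: 16.6 × (-2) = -33.2
GC term: 0.41 × 68 = 27.88; length term: −600/25 = −24
Tm = 81.5 + (-33.2) + 27.88 − 24 = 52.18 → 52.2°C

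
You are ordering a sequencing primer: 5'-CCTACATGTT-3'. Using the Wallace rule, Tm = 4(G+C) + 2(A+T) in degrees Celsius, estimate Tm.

28°C

Counting bases: A=2, T=4, G=1, C=3
So N_AT = 6 and N_GC = 4.
Tm = 2(6) + 4(4) = 12 + 16 = 28°C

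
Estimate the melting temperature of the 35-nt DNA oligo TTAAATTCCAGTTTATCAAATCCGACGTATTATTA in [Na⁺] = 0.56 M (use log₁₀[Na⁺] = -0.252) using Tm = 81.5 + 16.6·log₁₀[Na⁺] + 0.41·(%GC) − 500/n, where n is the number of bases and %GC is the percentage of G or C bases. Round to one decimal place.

73.6°C

Length n = 35. Counting bases: G=3, C=6, T=14, A=12
G+C = 9, so %GC = 9/35 × 100 = 25.714%
Salt term: 16.6 × (-0.252) = -4.183
GC term: 0.41 × 25.714 = 10.543; length term: −500/35 = −14.286
Tm = 81.5 + (-4.183) + 10.543 − 14.286 = 73.574 → 73.6°C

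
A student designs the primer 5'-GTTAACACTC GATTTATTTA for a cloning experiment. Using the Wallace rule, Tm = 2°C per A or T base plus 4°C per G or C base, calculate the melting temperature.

T=9, C=3, A=6, G=2
So N_AT = 15 and N_GC = 5.
Tm = 2(15) + 4(5) = 30 + 20 = 50°C

50°C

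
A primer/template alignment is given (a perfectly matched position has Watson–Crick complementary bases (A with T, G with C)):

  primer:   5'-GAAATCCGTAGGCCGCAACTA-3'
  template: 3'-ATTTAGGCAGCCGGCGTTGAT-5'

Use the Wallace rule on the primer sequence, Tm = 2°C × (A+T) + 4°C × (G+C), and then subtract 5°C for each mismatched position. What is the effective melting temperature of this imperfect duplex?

Primer base counts: A=7, T=3, G=5, C=6 → A+T=10, G+C=11
Perfect-match Tm = 2(10) + 4(11) = 20 + 44 = 64°C
Mismatches (positions where the bases are not complementary): 2 (at positions 1, 10)
Effective Tm = 64 − 2×5 = 64 − 10 = 54°C

54°C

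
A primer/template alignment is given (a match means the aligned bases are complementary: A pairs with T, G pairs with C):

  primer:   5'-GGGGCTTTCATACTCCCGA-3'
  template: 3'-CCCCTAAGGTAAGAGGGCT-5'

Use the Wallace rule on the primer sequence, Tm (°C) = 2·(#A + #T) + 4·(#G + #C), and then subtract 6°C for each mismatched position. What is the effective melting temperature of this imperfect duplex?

42°C

Primer base counts: A=3, T=5, G=5, C=6 → A+T=8, G+C=11
Perfect-match Tm = 2(8) + 4(11) = 16 + 44 = 60°C
Mismatches (positions where the bases are not complementary): 3 (at positions 5, 8, 12)
Effective Tm = 60 − 3×6 = 60 − 18 = 42°C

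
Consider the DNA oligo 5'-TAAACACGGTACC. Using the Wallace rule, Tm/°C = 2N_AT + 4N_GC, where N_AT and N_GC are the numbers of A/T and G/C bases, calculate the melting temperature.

Scanning the sequence gives C=4, G=2, A=5, T=2.
So N_AT = 7 and N_GC = 6.
Tm = 2×7 + 4×6 = 38°C

38°C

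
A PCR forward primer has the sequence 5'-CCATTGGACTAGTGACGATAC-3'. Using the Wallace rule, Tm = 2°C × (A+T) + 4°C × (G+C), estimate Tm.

62°C

A=6, T=5, G=5, C=5
So N_AT = 11 and N_GC = 10.
Tm = 2(11) + 4(10) = 22 + 40 = 62°C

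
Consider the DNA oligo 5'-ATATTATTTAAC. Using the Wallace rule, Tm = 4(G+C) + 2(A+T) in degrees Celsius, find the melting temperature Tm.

Scanning the sequence gives G=0, C=1, A=5, T=6.
So N_AT = 11 and N_GC = 1.
Tm = 2×11 + 4×1 = 26°C

26°C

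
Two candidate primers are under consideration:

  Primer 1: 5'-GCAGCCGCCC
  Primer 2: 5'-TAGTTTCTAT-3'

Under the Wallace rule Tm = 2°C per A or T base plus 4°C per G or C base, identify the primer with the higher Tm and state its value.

Primer 1, 38°C

Primer 1: A+T=1, G+C=9 → Tm = 2(1)+4(9) = 38°C
Primer 2: A+T=8, G+C=2 → Tm = 2(8)+4(2) = 24°C
38°C vs 24°C → primer 1 is higher.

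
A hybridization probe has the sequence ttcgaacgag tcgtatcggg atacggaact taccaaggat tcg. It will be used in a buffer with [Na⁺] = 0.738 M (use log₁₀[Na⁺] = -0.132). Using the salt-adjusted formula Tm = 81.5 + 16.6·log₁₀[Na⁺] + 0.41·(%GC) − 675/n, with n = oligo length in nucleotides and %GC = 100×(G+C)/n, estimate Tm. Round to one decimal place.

83.6°C

Length n = 43. G=12, C=9, A=12, T=10
G+C = 21, so %GC = 21/43 × 100 = 48.837%
Salt term: 16.6 × (-0.132) = -2.191
GC term: 0.41 × 48.837 = 20.023; length term: −675/43 = −15.698
Tm = 81.5 + (-2.191) + 20.023 − 15.698 = 83.634 → 83.6°C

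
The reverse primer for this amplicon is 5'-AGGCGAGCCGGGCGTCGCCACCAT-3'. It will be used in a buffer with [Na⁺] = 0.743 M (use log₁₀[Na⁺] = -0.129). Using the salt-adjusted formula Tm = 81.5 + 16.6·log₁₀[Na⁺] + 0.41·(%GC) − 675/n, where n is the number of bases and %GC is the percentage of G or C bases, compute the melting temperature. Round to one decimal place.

Length n = 24. T=2, A=4, C=9, G=9
G+C = 18, so %GC = 18/24 × 100 = 75%
Salt term: 16.6 × (-0.129) = -2.141
GC term: 0.41 × 75 = 30.75; length term: −675/24 = −28.125
Tm = 81.5 + (-2.141) + 30.75 − 28.125 = 81.984 → 82.0°C

82.0°C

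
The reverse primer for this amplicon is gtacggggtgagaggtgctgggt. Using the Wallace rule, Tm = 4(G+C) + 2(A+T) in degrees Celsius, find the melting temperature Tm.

Scanning the sequence gives G=13, T=5, A=3, C=2.
AT pairs contribute 8, GC pairs contribute 15.
Tm = 2(8) + 4(15) = 16 + 60 = 76°C

76°C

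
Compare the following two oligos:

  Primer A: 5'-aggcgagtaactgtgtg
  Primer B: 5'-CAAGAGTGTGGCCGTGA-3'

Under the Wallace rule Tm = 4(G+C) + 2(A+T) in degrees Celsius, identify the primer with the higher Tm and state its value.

Primer A: A+T=8, G+C=9 → Tm = 2(8)+4(9) = 52°C
Primer B: A+T=7, G+C=10 → Tm = 2(7)+4(10) = 54°C
52°C vs 54°C → primer B is higher.

Primer B, 54°C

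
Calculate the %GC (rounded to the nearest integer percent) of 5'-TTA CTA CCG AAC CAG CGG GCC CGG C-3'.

68%

Base counts: T=3, A=5, C=10, G=7
G+C = 7 + 10 = 17 out of 25 bases
%GC = 17/25 × 100 = 68% ≈ 68%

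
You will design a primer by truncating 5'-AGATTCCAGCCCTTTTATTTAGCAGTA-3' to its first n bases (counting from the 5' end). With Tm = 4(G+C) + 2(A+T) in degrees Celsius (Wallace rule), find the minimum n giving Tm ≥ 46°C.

First 15 bases: AGATTCCAGCCCTTT → Tm = 44°C (< 46°C)
First 16 bases: AGATTCCAGCCCTTTT → Tm = 46°C (≥ 46°C)
Each additional base adds 2°C (A/T) or 4°C (G/C), so Tm is non-decreasing in n; n = 16 is the first length to reach 46°C.

n = 16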